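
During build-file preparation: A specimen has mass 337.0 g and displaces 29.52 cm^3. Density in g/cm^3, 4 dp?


rho = 337.0 / 29.52 = 11.416 g/cm^3


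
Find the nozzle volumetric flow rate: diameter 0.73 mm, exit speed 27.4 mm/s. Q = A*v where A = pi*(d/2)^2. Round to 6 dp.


A = pi*(0.73/2)^2 = 0.41853868 mm^2
Q = 0.41853868 * 27.4 = 11.46796 mm^3/s


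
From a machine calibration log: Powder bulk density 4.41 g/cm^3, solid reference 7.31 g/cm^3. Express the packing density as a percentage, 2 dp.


Packing = (4.41/7.31)*100 = 60.33 %


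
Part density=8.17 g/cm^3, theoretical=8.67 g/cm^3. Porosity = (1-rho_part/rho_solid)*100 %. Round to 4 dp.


Porosity = (1-8.17/8.67)*100 = 5.767 %


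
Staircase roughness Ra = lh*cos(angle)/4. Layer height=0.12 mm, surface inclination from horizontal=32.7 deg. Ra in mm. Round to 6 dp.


Ra = 0.12 * cos(32.7) / 4 = 0.025245 mm


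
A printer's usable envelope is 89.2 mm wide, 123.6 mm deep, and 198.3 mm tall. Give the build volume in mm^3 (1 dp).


V = 89.2 * 123.6 * 198.3 = 2186281.3 mm^3


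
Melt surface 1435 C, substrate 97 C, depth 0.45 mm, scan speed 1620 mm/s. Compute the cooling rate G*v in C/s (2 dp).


G = (1435-97)/0.45 = 2973.33333333 C/mm
CR = 2973.33333333 * 1620 = 4816800.0 C/s


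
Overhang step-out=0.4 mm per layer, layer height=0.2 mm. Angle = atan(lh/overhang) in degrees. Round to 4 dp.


angle = atan(0.2/0.4) = 26.5651 degrees


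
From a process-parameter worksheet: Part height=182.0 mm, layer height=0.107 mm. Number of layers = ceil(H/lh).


Layers = ceil(182.0/0.107) = 1701


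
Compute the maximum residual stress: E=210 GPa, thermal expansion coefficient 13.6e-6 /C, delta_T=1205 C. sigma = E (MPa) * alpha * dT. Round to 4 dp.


sigma = 210*1000 * 13.6e-6 * 1205 = 3441.48 MPa


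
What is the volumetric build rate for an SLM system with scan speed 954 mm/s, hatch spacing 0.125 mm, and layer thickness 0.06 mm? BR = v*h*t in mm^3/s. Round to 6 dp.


Rate = 954 * 0.125 * 0.06 = 7.155 mm^3/s


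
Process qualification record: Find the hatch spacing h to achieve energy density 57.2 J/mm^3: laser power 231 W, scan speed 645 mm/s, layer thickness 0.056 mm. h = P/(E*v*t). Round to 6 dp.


h = 231 / (57.2*645*0.056) = 0.111807 mm


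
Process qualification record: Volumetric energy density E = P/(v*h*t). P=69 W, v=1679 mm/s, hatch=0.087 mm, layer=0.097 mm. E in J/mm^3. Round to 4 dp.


E = 69 / (1679*0.087*0.097) = 4.8698 J/mm^3


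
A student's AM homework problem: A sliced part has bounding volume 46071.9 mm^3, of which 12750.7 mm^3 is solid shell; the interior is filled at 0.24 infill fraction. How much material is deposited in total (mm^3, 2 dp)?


V_infill = (46071.9 - 12750.7) * 0.24 = 7997.09
V_total = 12750.7 + 7997.09 = 20747.79 mm^3


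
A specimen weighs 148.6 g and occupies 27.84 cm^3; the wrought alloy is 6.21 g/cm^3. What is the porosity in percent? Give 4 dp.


rho_part = 148.6 / 27.84 = 5.33764368 g/cm^3
Porosity = (1 - 5.33764368/6.21)*100 = 14.0476 %


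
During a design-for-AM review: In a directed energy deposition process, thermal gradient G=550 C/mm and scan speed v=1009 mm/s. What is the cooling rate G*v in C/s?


CR = 550 * 1009 = 554950 C/s


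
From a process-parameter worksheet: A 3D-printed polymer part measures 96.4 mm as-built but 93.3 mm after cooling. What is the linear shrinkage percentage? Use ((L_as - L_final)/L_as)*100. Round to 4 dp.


Shrinkage = ((96.4-93.3)/96.4)*100 = 3.2158 %


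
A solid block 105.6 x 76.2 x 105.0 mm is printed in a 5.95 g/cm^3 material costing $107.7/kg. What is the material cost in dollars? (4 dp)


V = 105.6 * 76.2 * 105.0 = 844905.6 mm^3 = 844.9056 cm^3
Mass = 844.9056 * 5.95 / 1000 = 5.02718832 kg
Cost = 5.02718832 * 107.7 = 541.4282 $


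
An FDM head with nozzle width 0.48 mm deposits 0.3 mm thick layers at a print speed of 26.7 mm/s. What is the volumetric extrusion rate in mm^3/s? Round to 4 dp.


Rate = 0.48 * 0.3 * 26.7 = 3.8448 mm^3/s


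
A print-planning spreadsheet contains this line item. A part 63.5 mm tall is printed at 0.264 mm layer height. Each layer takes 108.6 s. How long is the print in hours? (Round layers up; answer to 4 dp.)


Layers = ceil(63.5/0.264) = 241
t = 241 * 108.6 / 3600 = 7.2702 hrs


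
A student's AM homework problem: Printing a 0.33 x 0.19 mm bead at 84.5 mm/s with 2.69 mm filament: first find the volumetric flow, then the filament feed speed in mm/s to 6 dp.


Q = 0.33 * 0.19 * 84.5 = 5.29815 mm^3/s
A_fil = pi*(2.69/2)^2 = 5.68321965 mm^2
v_feed = 5.29815 / 5.68321965 = 0.932244 mm/s


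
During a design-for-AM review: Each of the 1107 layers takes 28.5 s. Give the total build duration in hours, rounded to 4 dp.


t = 1107 * 28.5 / 3600 = 8.7638 hrs


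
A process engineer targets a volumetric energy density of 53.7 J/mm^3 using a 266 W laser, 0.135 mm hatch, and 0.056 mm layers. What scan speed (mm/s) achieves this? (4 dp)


v = 266 / (53.7*0.135*0.056) = 655.2176 mm/s


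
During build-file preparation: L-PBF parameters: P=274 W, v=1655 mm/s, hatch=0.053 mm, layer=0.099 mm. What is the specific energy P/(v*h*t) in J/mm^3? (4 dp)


Build rate = 1655 * 0.053 * 0.099 = 8.683785 mm^3/s
SE = 274 / 8.683785 = 31.5531 J/mm^3


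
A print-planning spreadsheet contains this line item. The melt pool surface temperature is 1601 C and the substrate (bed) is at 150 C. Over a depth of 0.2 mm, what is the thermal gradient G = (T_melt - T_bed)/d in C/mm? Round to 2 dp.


G = (1601-150)/0.2 = 7255.0 C/mm


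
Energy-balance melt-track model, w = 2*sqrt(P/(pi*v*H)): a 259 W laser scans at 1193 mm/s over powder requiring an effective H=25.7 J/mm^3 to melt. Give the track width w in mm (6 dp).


w = 2*sqrt(259/(pi*1193*25.7)) = 0.103709 mm


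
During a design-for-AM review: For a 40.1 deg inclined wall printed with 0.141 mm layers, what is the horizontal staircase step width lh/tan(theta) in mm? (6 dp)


step = 0.141 / tan(40.1) = 0.167443 mm


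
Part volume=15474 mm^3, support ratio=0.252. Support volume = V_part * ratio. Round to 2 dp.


V_support = 15474 * 0.252 = 3899.45 mm^3


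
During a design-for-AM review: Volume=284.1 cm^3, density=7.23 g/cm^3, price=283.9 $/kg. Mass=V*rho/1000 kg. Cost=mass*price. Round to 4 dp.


Mass = 284.1*7.23/1000 = 2.054043 kg
Cost = 2.054043 * 283.9 = 583.1428 $


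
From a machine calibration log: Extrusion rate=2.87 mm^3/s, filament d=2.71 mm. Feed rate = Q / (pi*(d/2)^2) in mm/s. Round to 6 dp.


A = pi*(2.71/2)^2 = 5.768043
v = 2.87 / 5.768043 = 0.497569 mm/s


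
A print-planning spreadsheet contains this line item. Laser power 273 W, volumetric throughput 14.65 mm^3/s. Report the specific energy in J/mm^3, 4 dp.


SE = 273 / 14.65 = 18.6348 J/mm^3


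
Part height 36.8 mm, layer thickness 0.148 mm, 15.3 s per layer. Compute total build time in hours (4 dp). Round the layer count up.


Layers = ceil(36.8/0.148) = 249
t = 249 * 15.3 / 3600 = 1.0583 hrs


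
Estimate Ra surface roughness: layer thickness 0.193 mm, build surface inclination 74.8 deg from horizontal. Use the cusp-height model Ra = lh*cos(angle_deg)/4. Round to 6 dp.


Ra = 0.193 * cos(74.8) / 4 = 0.012651 mm


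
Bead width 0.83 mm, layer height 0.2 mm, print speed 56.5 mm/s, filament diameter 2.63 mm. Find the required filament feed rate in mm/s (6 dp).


Q = 0.83 * 0.2 * 56.5 = 9.379 mm^3/s
A_fil = pi*(2.63/2)^2 = 5.43252056 mm^2
v_feed = 9.379 / 5.43252056 = 1.726455 mm/s


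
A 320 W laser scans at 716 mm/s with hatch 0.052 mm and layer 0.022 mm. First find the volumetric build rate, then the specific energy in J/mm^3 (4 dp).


Build rate = 716 * 0.052 * 0.022 = 0.819104 mm^3/s
SE = 320 / 0.819104 = 390.6708 J/mm^3


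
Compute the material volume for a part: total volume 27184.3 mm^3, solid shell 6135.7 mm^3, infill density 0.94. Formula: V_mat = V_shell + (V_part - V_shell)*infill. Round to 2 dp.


V_infill = (27184.3 - 6135.7) * 0.94 = 19785.68
V_total = 6135.7 + 19785.68 = 25921.38 mm^3


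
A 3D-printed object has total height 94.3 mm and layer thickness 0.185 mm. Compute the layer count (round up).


Layers = ceil(94.3/0.185) = 510


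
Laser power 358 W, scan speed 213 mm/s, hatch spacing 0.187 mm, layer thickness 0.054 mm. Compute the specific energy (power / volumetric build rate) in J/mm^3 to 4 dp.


Build rate = 213 * 0.187 * 0.054 = 2.150874 mm^3/s
SE = 358 / 2.150874 = 166.444 J/mm^3


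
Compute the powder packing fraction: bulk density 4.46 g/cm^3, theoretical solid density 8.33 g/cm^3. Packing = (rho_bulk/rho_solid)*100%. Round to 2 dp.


Packing = (4.46/8.33)*100 = 53.54 %


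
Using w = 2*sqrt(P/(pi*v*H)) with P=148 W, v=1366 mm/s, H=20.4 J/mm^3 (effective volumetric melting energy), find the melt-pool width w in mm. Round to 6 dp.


w = 2*sqrt(148/(pi*1366*20.4)) = 0.082233 mm


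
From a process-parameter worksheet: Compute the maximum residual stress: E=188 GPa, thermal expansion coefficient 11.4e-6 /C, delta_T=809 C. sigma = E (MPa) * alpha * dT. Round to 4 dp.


sigma = 188*1000 * 11.4e-6 * 809 = 1733.8488 MPa


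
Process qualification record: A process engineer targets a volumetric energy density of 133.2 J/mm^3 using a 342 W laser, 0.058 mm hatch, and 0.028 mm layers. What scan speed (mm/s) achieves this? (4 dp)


v = 342 / (133.2*0.058*0.028) = 1581.0145 mm/s


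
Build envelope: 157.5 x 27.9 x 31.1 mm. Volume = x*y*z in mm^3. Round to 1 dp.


V = 157.5 * 27.9 * 31.1 = 136661.2 mm^3


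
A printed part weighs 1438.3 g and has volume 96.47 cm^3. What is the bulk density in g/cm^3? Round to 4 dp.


rho = 1438.3 / 96.47 = 14.9093 g/cm^3


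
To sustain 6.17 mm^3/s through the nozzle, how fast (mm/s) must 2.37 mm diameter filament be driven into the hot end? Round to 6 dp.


A = pi*(2.37/2)^2 = 4.411503
v = 6.17 / 4.411503 = 1.398616 mm/s


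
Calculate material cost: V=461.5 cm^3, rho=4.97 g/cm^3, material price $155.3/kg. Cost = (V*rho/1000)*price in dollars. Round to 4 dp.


Mass = 461.5*4.97/1000 = 2.293655 kg
Cost = 2.293655 * 155.3 = 356.2046 $


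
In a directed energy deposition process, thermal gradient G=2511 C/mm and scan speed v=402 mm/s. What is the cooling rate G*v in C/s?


CR = 2511 * 402 = 1009422 C/s


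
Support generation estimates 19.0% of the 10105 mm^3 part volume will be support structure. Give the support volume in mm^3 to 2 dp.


V_support = 10105 * 0.19 = 1919.95 mm^3


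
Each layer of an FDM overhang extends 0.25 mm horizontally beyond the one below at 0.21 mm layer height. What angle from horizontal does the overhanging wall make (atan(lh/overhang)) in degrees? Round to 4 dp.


angle = atan(0.21/0.25) = 40.0303 degrees


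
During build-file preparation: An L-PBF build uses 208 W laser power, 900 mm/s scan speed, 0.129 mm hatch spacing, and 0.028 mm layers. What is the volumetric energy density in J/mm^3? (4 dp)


E = 208 / (900*0.129*0.028) = 63.9843 J/mm^3


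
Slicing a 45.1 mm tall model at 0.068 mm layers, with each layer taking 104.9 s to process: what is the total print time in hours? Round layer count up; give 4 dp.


Layers = ceil(45.1/0.068) = 664
t = 664 * 104.9 / 3600 = 19.3482 hrs


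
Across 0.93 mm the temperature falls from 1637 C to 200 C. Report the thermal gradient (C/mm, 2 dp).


G = (1637-200)/0.93 = 1545.16 C/mm


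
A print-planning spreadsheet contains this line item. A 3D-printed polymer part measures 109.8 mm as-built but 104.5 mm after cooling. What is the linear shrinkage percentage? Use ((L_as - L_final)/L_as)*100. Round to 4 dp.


Shrinkage = ((109.8-104.5)/109.8)*100 = 4.827 %


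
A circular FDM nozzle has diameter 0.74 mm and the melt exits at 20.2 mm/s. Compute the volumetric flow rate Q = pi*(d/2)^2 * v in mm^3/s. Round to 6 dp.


A = pi*(0.74/2)^2 = 0.43008403 mm^2
Q = 0.43008403 * 20.2 = 8.687697 mm^3/s


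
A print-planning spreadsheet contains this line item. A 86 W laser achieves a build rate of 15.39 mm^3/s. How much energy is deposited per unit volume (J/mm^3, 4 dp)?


SE = 86 / 15.39 = 5.588 J/mm^3


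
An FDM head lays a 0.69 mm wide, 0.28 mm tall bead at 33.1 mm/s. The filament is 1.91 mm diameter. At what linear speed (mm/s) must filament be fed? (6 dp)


Q = 0.69 * 0.28 * 33.1 = 6.39492 mm^3/s
A_fil = pi*(1.91/2)^2 = 2.86521104 mm^2
v_feed = 6.39492 / 2.86521104 = 2.231919 mm/s


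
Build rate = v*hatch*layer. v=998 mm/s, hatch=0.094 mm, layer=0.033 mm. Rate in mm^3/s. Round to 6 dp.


Rate = 998 * 0.094 * 0.033 = 3.095796 mm^3/s


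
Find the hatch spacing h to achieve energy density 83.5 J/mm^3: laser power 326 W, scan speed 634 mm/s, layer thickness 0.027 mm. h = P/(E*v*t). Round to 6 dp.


h = 326 / (83.5*634*0.027) = 0.228075 mm


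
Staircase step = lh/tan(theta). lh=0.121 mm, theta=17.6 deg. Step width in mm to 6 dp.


step = 0.121 / tan(17.6) = 0.38144 mm


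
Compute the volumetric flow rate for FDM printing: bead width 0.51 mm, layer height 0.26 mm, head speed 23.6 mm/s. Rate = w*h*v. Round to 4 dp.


Rate = 0.51 * 0.26 * 23.6 = 3.1294 mm^3/s


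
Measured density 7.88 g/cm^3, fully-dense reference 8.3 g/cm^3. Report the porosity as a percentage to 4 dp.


Porosity = (1-7.88/8.3)*100 = 5.0602 %


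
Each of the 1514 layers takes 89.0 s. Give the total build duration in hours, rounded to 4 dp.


t = 1514 * 89.0 / 3600 = 37.4294 hrs


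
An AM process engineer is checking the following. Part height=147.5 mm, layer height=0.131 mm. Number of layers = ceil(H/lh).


Layers = ceil(147.5/0.131) = 1126


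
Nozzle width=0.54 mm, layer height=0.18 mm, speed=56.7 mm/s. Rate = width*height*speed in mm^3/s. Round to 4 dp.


Rate = 0.54 * 0.18 * 56.7 = 5.5112 mm^3/s


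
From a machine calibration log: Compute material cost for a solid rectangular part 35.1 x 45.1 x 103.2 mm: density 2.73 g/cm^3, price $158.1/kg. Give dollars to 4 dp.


V = 35.1 * 45.1 * 103.2 = 163366.632 mm^3 = 163.366632 cm^3
Mass = 163.366632 * 2.73 / 1000 = 0.44599091 kg
Cost = 0.44599091 * 158.1 = 70.5112 $


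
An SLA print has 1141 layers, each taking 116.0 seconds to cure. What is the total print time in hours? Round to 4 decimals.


t = 1141 * 116.0 / 3600 = 36.7656 hrs


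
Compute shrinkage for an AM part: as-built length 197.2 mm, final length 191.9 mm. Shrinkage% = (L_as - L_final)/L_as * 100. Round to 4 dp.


Shrinkage = ((197.2-191.9)/197.2)*100 = 2.6876 %


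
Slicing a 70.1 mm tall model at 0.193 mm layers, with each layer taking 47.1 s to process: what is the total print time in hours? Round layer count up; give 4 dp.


Layers = ceil(70.1/0.193) = 364
t = 364 * 47.1 / 3600 = 4.7623 hrs


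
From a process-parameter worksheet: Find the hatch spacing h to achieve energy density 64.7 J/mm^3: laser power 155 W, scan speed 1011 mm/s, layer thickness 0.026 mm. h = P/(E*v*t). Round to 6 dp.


h = 155 / (64.7*1011*0.026) = 0.091139 mm


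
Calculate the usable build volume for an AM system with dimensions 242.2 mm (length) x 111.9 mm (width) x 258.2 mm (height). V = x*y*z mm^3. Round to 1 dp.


V = 242.2 * 111.9 * 258.2 = 6997782.9 mm^3


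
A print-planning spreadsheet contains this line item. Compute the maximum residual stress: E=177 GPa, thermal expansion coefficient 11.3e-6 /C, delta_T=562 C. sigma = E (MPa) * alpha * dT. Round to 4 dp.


sigma = 177*1000 * 11.3e-6 * 562 = 1124.0562 MPa


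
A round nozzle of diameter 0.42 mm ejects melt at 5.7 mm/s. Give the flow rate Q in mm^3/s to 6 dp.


A = pi*(0.42/2)^2 = 0.13854424 mm^2
Q = 0.13854424 * 5.7 = 0.789702 mm^3/s


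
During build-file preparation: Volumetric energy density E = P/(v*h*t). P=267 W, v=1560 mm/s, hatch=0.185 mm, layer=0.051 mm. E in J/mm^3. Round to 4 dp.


E = 267 / (1560*0.185*0.051) = 18.1403 J/mm^3


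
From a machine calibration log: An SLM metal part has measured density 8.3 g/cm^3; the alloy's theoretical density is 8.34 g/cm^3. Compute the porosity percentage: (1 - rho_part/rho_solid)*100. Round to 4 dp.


Porosity = (1-8.3/8.34)*100 = 0.4796 %


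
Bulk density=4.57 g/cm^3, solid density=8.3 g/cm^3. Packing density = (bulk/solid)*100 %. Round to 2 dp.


Packing = (4.57/8.3)*100 = 55.06 %


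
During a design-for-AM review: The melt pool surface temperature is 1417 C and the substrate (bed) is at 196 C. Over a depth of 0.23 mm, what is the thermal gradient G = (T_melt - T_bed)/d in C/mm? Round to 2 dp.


G = (1417-196)/0.23 = 5308.7 C/mm


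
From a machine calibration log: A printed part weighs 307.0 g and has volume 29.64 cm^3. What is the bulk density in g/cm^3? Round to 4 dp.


rho = 307.0 / 29.64 = 10.3576 g/cm^3


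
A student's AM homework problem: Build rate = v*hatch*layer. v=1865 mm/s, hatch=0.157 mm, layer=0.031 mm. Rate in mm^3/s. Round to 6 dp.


Rate = 1865 * 0.157 * 0.031 = 9.076955 mm^3/s


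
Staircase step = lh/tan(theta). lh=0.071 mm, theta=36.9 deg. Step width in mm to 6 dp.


step = 0.071 / tan(36.9) = 0.094563 mm


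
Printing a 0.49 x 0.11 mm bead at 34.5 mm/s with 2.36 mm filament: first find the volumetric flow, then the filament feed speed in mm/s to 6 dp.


Q = 0.49 * 0.11 * 34.5 = 1.85955 mm^3/s
A_fil = pi*(2.36/2)^2 = 4.37435361 mm^2
v_feed = 1.85955 / 4.37435361 = 0.425103 mm/s


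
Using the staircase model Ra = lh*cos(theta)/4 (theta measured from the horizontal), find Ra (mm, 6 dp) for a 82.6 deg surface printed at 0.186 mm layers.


Ra = 0.186 * cos(82.6) / 4 = 0.005989 mm


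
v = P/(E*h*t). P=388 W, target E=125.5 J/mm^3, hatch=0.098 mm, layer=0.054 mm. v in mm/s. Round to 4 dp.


v = 388 / (125.5*0.098*0.054) = 584.2089 mm/s


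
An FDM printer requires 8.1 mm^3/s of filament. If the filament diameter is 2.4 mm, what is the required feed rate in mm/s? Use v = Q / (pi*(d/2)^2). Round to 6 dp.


A = pi*(2.4/2)^2 = 4.523893
v = 8.1 / 4.523893 = 1.790493 mm/s


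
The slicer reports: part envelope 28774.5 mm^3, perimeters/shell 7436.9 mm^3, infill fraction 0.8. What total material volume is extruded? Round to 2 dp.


V_infill = (28774.5 - 7436.9) * 0.8 = 17070.08
V_total = 7436.9 + 17070.08 = 24506.98 mm^3


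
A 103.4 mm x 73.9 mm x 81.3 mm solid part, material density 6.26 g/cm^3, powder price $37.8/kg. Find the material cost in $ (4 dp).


V = 103.4 * 73.9 * 81.3 = 621234.438 mm^3 = 621.234438 cm^3
Mass = 621.234438 * 6.26 / 1000 = 3.88892758 kg
Cost = 3.88892758 * 37.8 = 147.0015 $


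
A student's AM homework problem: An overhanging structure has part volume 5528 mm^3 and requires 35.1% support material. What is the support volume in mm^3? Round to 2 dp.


V_support = 5528 * 0.351 = 1940.33 mm^3


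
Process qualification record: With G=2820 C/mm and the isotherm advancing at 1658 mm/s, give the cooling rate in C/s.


CR = 2820 * 1658 = 4675560 C/s


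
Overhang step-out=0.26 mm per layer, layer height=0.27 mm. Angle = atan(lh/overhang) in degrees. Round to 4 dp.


angle = atan(0.27/0.26) = 46.0809 degrees


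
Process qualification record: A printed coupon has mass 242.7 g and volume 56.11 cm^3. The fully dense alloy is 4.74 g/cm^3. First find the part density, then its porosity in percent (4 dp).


rho_part = 242.7 / 56.11 = 4.32543219 g/cm^3
Porosity = (1 - 4.32543219/4.74)*100 = 8.7462 %


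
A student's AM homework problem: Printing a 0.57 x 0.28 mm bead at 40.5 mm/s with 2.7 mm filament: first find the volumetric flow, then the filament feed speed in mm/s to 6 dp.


Q = 0.57 * 0.28 * 40.5 = 6.4638 mm^3/s
A_fil = pi*(2.7/2)^2 = 5.72555261 mm^2
v_feed = 6.4638 / 5.72555261 = 1.128939 mm/s


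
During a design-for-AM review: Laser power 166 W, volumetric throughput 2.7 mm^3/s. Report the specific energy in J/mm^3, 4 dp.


SE = 166 / 2.7 = 61.4815 J/mm^3


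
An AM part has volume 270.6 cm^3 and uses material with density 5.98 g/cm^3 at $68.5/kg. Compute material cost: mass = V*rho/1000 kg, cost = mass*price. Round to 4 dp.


Mass = 270.6*5.98/1000 = 1.618188 kg
Cost = 1.618188 * 68.5 = 110.8459 $


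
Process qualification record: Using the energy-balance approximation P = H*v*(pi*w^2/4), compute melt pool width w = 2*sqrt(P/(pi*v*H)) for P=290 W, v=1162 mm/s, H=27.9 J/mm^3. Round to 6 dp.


w = 2*sqrt(290/(pi*1162*27.9)) = 0.106721 mm


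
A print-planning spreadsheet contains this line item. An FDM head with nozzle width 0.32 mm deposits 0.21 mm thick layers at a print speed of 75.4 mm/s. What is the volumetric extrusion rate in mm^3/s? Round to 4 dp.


Rate = 0.32 * 0.21 * 75.4 = 5.0669 mm^3/s


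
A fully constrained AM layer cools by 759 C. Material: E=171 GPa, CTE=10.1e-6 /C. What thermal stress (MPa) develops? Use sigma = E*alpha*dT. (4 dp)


sigma = 171*1000 * 10.1e-6 * 759 = 1310.8689 MPa


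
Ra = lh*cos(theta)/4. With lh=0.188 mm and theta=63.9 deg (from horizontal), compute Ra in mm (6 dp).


Ra = 0.188 * cos(63.9) / 4 = 0.020677 mm


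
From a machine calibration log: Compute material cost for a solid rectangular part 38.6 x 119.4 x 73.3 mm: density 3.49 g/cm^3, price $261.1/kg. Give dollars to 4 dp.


V = 38.6 * 119.4 * 73.3 = 337827.972 mm^3 = 337.827972 cm^3
Mass = 337.827972 * 3.49 / 1000 = 1.17901962 kg
Cost = 1.17901962 * 261.1 = 307.842 $


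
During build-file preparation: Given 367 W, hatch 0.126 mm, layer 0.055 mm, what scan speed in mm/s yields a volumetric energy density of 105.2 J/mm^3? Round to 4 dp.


v = 367 / (105.2*0.126*0.055) = 503.4045 mm/s


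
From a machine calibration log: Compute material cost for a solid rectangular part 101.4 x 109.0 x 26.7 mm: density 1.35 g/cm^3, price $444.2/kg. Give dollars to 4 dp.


V = 101.4 * 109.0 * 26.7 = 295104.42 mm^3 = 295.10442 cm^3
Mass = 295.10442 * 1.35 / 1000 = 0.39839097 kg
Cost = 0.39839097 * 444.2 = 176.9653 $


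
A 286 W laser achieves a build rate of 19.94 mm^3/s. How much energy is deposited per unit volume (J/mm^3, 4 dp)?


SE = 286 / 19.94 = 14.343 J/mm^3


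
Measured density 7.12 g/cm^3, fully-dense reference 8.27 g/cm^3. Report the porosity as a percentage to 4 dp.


Porosity = (1-7.12/8.27)*100 = 13.9057 %


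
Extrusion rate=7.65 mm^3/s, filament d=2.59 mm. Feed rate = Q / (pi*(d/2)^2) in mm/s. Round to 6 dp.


A = pi*(2.59/2)^2 = 5.268529
v = 7.65 / 5.268529 = 1.452018 mm/s


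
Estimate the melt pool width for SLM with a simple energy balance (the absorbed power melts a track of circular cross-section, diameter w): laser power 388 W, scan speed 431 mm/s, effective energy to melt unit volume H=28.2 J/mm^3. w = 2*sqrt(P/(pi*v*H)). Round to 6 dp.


w = 2*sqrt(388/(pi*431*28.2)) = 0.201608 mm


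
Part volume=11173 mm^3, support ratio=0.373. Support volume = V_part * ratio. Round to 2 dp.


V_support = 11173 * 0.373 = 4167.53 mm^3


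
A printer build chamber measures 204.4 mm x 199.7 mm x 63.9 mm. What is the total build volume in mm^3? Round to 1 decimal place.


V = 204.4 * 199.7 * 63.9 = 2608313.7 mm^3


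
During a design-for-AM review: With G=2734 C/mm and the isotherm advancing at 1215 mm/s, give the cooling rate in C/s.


CR = 2734 * 1215 = 3321810 C/s


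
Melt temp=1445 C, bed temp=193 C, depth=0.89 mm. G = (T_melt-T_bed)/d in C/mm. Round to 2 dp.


G = (1445-193)/0.89 = 1406.74 C/mm


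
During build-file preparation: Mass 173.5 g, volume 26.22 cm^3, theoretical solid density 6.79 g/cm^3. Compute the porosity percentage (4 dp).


rho_part = 173.5 / 26.22 = 6.61708619 g/cm^3
Porosity = (1 - 6.61708619/6.79)*100 = 2.5466 %


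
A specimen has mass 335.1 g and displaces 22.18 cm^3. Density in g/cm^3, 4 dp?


rho = 335.1 / 22.18 = 15.1082 g/cm^3


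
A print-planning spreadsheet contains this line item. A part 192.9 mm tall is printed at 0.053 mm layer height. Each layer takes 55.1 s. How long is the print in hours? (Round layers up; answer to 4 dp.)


Layers = ceil(192.9/0.053) = 3640
t = 3640 * 55.1 / 3600 = 55.7122 hrs


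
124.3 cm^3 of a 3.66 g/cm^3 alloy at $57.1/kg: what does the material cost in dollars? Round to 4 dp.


Mass = 124.3*3.66/1000 = 0.454938 kg
Cost = 0.454938 * 57.1 = 25.977 $


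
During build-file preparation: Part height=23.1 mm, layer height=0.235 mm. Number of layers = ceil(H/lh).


Layers = ceil(23.1/0.235) = 99


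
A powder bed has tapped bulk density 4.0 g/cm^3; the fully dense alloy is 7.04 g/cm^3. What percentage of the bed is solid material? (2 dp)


Packing = (4.0/7.04)*100 = 56.82 %


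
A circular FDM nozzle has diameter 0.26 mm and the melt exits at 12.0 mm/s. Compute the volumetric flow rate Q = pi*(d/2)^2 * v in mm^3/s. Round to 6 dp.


A = pi*(0.26/2)^2 = 0.05309292 mm^2
Q = 0.05309292 * 12.0 = 0.637115 mm^3/s


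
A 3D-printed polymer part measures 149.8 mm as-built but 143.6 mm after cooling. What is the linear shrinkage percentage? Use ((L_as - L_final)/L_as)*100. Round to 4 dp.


Shrinkage = ((149.8-143.6)/149.8)*100 = 4.1389 %


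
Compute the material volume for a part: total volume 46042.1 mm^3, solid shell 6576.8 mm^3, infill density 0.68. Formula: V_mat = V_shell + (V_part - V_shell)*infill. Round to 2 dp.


V_infill = (46042.1 - 6576.8) * 0.68 = 26836.4
V_total = 6576.8 + 26836.4 = 33413.2 mm^3


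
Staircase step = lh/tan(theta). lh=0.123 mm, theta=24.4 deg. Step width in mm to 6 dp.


step = 0.123 / tan(24.4) = 0.271152 mm


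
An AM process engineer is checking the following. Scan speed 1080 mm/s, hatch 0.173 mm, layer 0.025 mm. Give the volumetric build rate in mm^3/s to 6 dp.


Rate = 1080 * 0.173 * 0.025 = 4.671 mm^3/s


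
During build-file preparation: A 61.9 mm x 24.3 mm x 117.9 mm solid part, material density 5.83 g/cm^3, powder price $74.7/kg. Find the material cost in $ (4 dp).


V = 61.9 * 24.3 * 117.9 = 177341.643 mm^3 = 177.341643 cm^3
Mass = 177.341643 * 5.83 / 1000 = 1.03390178 kg
Cost = 1.03390178 * 74.7 = 77.2325 $


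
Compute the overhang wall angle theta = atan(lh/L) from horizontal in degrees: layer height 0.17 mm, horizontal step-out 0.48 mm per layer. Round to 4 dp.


angle = atan(0.17/0.48) = 19.5024 degrees


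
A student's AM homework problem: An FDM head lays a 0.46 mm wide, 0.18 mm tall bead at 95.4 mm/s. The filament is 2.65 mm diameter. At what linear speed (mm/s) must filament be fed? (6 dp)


Q = 0.46 * 0.18 * 95.4 = 7.89912 mm^3/s
A_fil = pi*(2.65/2)^2 = 5.5154586 mm^2
v_feed = 7.89912 / 5.5154586 = 1.432178 mm/s


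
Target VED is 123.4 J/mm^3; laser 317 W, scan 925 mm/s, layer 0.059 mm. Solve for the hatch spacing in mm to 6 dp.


h = 317 / (123.4*925*0.059) = 0.047071 mm


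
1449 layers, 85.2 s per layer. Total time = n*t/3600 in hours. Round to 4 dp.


t = 1449 * 85.2 / 3600 = 34.293 hrs


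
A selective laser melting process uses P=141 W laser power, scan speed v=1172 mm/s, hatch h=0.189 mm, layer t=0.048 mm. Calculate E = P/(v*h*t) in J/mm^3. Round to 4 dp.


E = 141 / (1172*0.189*0.048) = 13.2614 J/mm^3


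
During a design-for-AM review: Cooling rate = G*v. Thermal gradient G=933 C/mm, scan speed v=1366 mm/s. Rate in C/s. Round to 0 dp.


CR = 933 * 1366 = 1274478 C/s


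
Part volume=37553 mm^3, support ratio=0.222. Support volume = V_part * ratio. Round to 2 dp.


V_support = 37553 * 0.222 = 8336.77 mm^3


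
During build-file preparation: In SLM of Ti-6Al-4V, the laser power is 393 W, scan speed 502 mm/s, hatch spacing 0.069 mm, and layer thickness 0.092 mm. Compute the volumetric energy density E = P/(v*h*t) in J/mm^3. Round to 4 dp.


E = 393 / (502*0.069*0.092) = 123.3252 J/mm^3


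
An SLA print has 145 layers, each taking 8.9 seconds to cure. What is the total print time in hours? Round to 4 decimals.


t = 145 * 8.9 / 3600 = 0.3585 hrs


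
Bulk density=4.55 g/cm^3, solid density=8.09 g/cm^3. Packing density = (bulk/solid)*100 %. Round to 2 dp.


Packing = (4.55/8.09)*100 = 56.24 %


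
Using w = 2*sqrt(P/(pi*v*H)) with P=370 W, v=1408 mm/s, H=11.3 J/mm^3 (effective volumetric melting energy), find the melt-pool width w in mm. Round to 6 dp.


w = 2*sqrt(370/(pi*1408*11.3)) = 0.172074 mm


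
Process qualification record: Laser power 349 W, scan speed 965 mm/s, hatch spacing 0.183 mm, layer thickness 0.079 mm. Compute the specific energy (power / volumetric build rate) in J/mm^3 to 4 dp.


Build rate = 965 * 0.183 * 0.079 = 13.951005 mm^3/s
SE = 349 / 13.951005 = 25.0161 J/mm^3


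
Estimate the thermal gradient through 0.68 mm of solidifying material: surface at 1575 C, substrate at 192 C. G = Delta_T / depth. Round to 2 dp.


G = (1575-192)/0.68 = 2033.82 C/mm


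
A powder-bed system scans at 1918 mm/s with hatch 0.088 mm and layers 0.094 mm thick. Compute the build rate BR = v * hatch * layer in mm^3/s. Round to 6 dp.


Rate = 1918 * 0.088 * 0.094 = 15.865696 mm^3/s


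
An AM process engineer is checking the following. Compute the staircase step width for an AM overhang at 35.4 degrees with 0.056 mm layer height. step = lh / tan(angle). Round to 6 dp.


step = 0.056 / tan(35.4) = 0.0788 mm


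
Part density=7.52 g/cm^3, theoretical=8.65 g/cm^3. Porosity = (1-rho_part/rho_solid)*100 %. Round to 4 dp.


Porosity = (1-7.52/8.65)*100 = 13.0636 %


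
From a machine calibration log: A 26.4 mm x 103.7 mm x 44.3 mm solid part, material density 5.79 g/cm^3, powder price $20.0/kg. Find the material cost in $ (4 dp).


V = 26.4 * 103.7 * 44.3 = 121279.224 mm^3 = 121.279224 cm^3
Mass = 121.279224 * 5.79 / 1000 = 0.70220671 kg
Cost = 0.70220671 * 20.0 = 14.0441 $


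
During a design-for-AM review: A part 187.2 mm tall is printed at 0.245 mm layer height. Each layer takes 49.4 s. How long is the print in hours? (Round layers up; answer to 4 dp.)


Layers = ceil(187.2/0.245) = 765
t = 765 * 49.4 / 3600 = 10.4975 hrs


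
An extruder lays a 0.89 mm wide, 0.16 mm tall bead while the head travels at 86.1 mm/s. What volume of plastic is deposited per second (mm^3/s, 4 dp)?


Rate = 0.89 * 0.16 * 86.1 = 12.2606 mm^3/s


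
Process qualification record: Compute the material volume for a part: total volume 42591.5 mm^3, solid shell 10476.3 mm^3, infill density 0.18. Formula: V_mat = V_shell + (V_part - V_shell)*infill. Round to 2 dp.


V_infill = (42591.5 - 10476.3) * 0.18 = 5780.74
V_total = 10476.3 + 5780.74 = 16257.04 mm^3


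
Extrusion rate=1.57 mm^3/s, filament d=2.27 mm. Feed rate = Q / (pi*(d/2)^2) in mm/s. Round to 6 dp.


A = pi*(2.27/2)^2 = 4.047078
v = 1.57 / 4.047078 = 0.387934 mm/s


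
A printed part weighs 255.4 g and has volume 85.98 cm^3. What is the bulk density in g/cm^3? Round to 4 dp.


rho = 255.4 / 85.98 = 2.9705 g/cm^3


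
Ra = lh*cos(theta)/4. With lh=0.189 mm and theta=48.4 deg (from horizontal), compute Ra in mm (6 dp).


Ra = 0.189 * cos(48.4) / 4 = 0.031371 mm


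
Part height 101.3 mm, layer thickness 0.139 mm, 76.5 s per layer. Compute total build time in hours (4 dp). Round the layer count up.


Layers = ceil(101.3/0.139) = 729
t = 729 * 76.5 / 3600 = 15.4913 hrs


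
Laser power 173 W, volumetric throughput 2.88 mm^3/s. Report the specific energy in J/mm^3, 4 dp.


SE = 173 / 2.88 = 60.0694 J/mm^3


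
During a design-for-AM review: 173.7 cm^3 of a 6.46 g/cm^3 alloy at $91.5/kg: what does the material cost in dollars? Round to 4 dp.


Mass = 173.7*6.46/1000 = 1.122102 kg
Cost = 1.122102 * 91.5 = 102.6723 $


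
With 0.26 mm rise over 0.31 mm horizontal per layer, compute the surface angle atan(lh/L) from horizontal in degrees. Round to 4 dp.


angle = atan(0.26/0.31) = 39.9869 degrees


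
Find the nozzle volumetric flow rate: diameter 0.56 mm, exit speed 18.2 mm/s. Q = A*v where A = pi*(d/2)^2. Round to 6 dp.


A = pi*(0.56/2)^2 = 0.24630086 mm^2
Q = 0.24630086 * 18.2 = 4.482676 mm^3/s


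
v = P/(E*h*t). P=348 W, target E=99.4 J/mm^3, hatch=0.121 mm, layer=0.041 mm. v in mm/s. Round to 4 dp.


v = 348 / (99.4*0.121*0.041) = 705.7057 mm/s


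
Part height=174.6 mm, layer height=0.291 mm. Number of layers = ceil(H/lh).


Layers = ceil(174.6/0.291) = 600


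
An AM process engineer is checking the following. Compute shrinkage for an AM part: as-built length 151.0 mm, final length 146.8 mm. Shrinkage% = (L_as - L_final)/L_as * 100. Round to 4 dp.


Shrinkage = ((151.0-146.8)/151.0)*100 = 2.7815 %


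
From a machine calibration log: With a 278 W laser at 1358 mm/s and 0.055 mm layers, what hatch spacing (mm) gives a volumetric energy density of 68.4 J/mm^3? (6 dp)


h = 278 / (68.4*1358*0.055) = 0.054416 mm


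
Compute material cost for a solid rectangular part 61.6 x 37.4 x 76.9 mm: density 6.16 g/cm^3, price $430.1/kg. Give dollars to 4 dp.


V = 61.6 * 37.4 * 76.9 = 177165.296 mm^3 = 177.165296 cm^3
Mass = 177.165296 * 6.16 / 1000 = 1.09133822 kg
Cost = 1.09133822 * 430.1 = 469.3846 $


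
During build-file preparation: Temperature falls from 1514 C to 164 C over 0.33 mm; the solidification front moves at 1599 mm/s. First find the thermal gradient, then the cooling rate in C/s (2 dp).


G = (1514-164)/0.33 = 4090.90909091 C/mm
CR = 4090.90909091 * 1599 = 6541363.64 C/s


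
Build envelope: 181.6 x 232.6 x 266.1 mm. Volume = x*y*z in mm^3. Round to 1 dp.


V = 181.6 * 232.6 * 266.1 = 11240106.6 mm^3


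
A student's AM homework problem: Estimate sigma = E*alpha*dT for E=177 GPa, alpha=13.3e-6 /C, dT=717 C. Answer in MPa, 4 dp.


sigma = 177*1000 * 13.3e-6 * 717 = 1687.8897 MPa


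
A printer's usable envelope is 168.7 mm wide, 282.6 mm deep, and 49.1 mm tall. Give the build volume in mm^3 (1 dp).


V = 168.7 * 282.6 * 49.1 = 2340823.8 mm^3


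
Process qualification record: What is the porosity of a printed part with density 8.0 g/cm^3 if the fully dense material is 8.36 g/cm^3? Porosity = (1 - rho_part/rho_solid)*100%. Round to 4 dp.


Porosity = (1-8.0/8.36)*100 = 4.3062 %


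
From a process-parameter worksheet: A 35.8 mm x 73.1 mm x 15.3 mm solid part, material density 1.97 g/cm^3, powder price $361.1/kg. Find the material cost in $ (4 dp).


V = 35.8 * 73.1 * 15.3 = 40039.794 mm^3 = 40.039794 cm^3
Mass = 40.039794 * 1.97 / 1000 = 0.07887839 kg
Cost = 0.07887839 * 361.1 = 28.483 $


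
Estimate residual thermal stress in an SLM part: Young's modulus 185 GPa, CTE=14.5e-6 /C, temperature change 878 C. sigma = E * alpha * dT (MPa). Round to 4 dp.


sigma = 185*1000 * 14.5e-6 * 878 = 2355.235 MPa


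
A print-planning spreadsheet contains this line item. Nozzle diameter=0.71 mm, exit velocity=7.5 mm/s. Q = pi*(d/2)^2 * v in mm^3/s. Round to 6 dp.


A = pi*(0.71/2)^2 = 0.39591921 mm^2
Q = 0.39591921 * 7.5 = 2.969394 mm^3/s


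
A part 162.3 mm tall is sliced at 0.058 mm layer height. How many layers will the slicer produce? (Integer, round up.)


Layers = ceil(162.3/0.058) = 2799


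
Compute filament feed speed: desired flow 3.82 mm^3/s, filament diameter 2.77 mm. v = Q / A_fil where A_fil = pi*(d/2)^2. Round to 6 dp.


A = pi*(2.77/2)^2 = 6.026282
v = 3.82 / 6.026282 = 0.63389 mm/s


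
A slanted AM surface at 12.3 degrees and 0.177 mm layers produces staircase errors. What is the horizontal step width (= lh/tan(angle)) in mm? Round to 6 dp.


step = 0.177 / tan(12.3) = 0.811795 mm


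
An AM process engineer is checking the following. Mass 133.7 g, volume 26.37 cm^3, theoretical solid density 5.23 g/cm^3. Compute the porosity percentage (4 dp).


rho_part = 133.7 / 26.37 = 5.07015548 g/cm^3
Porosity = (1 - 5.07015548/5.23)*100 = 3.0563 %


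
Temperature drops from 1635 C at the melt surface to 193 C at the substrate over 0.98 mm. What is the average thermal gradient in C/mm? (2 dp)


G = (1635-193)/0.98 = 1471.43 C/mm


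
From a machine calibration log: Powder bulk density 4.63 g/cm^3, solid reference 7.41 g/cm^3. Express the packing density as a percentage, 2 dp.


Packing = (4.63/7.41)*100 = 62.48 %


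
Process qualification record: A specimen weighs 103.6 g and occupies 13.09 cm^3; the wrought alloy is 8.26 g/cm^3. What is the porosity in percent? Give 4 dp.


rho_part = 103.6 / 13.09 = 7.9144385 g/cm^3
Porosity = (1 - 7.9144385/8.26)*100 = 4.1836 %


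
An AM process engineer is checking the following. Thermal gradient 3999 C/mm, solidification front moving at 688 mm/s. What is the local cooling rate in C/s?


CR = 3999 * 688 = 2751312 C/s


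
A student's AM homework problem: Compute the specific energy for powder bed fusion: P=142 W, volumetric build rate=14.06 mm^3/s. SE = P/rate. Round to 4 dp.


SE = 142 / 14.06 = 10.0996 J/mm^3


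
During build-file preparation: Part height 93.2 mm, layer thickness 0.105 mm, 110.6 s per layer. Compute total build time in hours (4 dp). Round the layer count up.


Layers = ceil(93.2/0.105) = 888
t = 888 * 110.6 / 3600 = 27.2813 hrs


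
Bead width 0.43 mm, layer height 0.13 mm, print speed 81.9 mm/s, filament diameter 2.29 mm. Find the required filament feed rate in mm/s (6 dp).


Q = 0.43 * 0.13 * 81.9 = 4.57821 mm^3/s
A_fil = pi*(2.29/2)^2 = 4.11870651 mm^2
v_feed = 4.57821 / 4.11870651 = 1.111565 mm/s


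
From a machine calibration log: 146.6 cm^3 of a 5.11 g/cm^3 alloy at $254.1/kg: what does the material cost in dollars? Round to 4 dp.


Mass = 146.6*5.11/1000 = 0.749126 kg
Cost = 0.749126 * 254.1 = 190.3529 $


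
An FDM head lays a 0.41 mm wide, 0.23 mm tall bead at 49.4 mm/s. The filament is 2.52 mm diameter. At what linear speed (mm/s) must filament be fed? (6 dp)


Q = 0.41 * 0.23 * 49.4 = 4.65842 mm^3/s
A_fil = pi*(2.52/2)^2 = 4.9875925 mm^2
v_feed = 4.65842 / 4.9875925 = 0.934002 mm/s


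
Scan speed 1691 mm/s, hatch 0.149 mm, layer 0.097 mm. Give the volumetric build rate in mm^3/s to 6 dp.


Rate = 1691 * 0.149 * 0.097 = 24.440023 mm^3/s


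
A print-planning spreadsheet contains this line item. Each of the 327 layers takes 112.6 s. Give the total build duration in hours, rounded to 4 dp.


t = 327 * 112.6 / 3600 = 10.2278 hrs


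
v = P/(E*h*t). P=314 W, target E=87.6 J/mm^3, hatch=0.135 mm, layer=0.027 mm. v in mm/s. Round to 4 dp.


v = 314 / (87.6*0.135*0.027) = 983.395 mm/s


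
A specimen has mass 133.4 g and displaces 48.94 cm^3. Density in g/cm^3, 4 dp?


rho = 133.4 / 48.94 = 2.7258 g/cm^3


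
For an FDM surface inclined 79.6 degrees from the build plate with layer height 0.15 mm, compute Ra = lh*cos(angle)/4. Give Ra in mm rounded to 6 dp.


Ra = 0.15 * cos(79.6) / 4 = 0.006769 mm


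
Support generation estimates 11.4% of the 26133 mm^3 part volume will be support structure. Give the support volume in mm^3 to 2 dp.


V_support = 26133 * 0.114 = 2979.16 mm^3


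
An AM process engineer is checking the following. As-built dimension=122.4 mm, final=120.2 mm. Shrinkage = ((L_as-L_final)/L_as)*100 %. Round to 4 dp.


Shrinkage = ((122.4-120.2)/122.4)*100 = 1.7974 %


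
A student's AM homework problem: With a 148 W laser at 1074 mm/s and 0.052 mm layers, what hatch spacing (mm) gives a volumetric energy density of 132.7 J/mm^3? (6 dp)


h = 148 / (132.7*1074*0.052) = 0.01997 mm


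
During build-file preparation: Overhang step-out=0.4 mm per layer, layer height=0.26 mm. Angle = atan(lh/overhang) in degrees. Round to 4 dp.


angle = atan(0.26/0.4) = 33.0239 degrees


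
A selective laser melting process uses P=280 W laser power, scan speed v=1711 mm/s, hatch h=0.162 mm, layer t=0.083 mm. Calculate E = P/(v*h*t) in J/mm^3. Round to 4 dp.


E = 280 / (1711*0.162*0.083) = 12.1707 J/mm^3


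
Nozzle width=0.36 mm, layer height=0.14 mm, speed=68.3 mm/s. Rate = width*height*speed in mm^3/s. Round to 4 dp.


Rate = 0.36 * 0.14 * 68.3 = 3.4423 mm^3/s
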